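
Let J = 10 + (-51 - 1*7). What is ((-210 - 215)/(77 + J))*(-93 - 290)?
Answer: 162775/29 ≈ 5612.9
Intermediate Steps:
J = -48 (J = 10 + (-51 - 7) = 10 - 58 = -48)
((-210 - 215)/(77 + J))*(-93 - 290) = ((-210 - 215)/(77 - 48))*(-93 - 290) = -425/29*(-383) = 162775/29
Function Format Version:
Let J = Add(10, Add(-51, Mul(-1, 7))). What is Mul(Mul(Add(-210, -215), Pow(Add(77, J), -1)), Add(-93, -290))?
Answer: Rational(162775, 29) ≈ 5612.9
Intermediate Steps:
J = -48 (J = Add(10, Add(-51, -7)) = Add(10, -58) = -48)
Mul(Mul(Add(-210, -215), Pow(Add(77, J), -1)), Add(-93, -290)) = Mul(Mul(Add(-210, -215), Pow(Add(77, -48), -1)), Add(-93, -290)) = Mul(Mul(-425, Pow(29, -1)), -383) = Mul(Mul(-425, Rational(1, 29)), -383) = Mul(Rational(-425, 29), -383) = Rational(162775, 29)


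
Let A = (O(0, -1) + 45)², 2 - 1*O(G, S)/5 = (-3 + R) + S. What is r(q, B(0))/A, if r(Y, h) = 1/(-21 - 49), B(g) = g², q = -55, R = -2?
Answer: -1/505750 ≈ -1.9773e-6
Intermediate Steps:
r(Y, h) = -1/70 (r(Y, h) = 1/(-70) = -1/70)
O(G, S) = 35 - 5*S (O(G, S) = 10 - 5*((-3 - 2) + S) = 10 - 5*(-5 + S) = 10 + (25 - 5*S) = 35 - 5*S)
A = 7225 (A = ((35 - 5*(-1)) + 45)² = ((35 + 5) + 45)² = (40 + 45)² = 85² = 7225)
r(q, B(0))/A = -1/70/7225 = -1/70*1/7225 = -1/505750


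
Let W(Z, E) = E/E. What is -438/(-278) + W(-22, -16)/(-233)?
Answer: 50888/32387 ≈ 1.5712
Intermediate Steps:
W(Z, E) = 1
-438/(-278) + W(-22, -16)/(-233) = -438/(-278) + 1/(-233) = -438*(-1/278) + 1*(-1/233) = 219/139 - 1/233 = 50888/32387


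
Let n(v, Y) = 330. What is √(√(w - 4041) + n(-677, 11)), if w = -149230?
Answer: √(330 + I*√153271) ≈ 20.519 + 9.5401*I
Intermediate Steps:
√(√(w - 4041) + n(-677, 11)) = √(√(-149230 - 4041) + 330) = √(√(-153271) + 330) = √(I*√153271 + 330) = √(330 + I*√153271)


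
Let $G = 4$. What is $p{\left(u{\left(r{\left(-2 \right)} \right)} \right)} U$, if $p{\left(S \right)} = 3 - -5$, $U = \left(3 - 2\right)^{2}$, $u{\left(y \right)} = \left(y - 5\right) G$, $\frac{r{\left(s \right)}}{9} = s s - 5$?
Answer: $8$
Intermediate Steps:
$r{\left(s \right)} = -45 + 9 s^{2}$ ($r{\left(s \right)} = 9 \left(s s - 5\right) = 9 \left(s^{2} - 5\right) = 9 \left(-5 + s^{2}\right) = -45 + 9 s^{2}$)
$u{\left(y \right)} = -20 + 4 y$ ($u{\left(y \right)} = \left(y - 5\right) 4 = \left(-5 + y\right) 4 = -20 + 4 y$)
$U = 1$ ($U = 1^{2} = 1$)
$p{\left(S \right)} = 8$ ($p{\left(S \right)} = 3 + 5 = 8$)
$p{\left(u{\left(r{\left(-2 \right)} \right)} \right)} U = 8 \cdot 1 = 8$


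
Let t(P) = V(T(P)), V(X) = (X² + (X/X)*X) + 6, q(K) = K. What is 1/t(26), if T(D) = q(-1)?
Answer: ⅙ ≈ 0.16667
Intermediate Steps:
T(D) = -1
V(X) = 6 + X + X² (V(X) = (X² + 1*X) + 6 = (X² + X) + 6 = (X + X²) + 6 = 6 + X + X²)
t(P) = 6 (t(P) = 6 - 1 + (-1)² = 6 - 1 + 1 = 6)
1/t(26) = 1/6 = ⅙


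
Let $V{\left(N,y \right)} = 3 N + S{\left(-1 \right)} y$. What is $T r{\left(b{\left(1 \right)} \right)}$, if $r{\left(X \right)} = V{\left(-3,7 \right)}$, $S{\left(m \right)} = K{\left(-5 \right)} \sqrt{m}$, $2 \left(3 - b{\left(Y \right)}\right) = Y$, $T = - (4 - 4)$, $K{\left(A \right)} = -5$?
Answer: $0$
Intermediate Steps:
$T = 0$ ($T = \left(-1\right) 0 = 0$)
$b{\left(Y \right)} = 3 - \frac{Y}{2}$
$S{\left(m \right)} = - 5 \sqrt{m}$
$V{\left(N,y \right)} = 3 N - 5 i y$ ($V{\left(N,y \right)} = 3 N + - 5 \sqrt{-1} y = 3 N + - 5 i y = 3 N - 5 i y$)
$r{\left(X \right)} = -9 - 35 i$ ($r{\left(X \right)} = 3 \left(-3\right) - 5 i 7 = -9 - 35 i$)
$T r{\left(b{\left(1 \right)} \right)} = 0 \left(-9 - 35 i\right) = 0$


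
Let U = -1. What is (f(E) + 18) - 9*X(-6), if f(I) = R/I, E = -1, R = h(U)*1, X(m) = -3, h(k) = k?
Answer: 46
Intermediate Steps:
R = -1 (R = -1*1 = -1)
f(I) = -1/I
(f(E) + 18) - 9*X(-6) = (-1/(-1) + 18) - 9*(-3) = (-1*(-1) + 18) + 27 = (1 + 18) + 27 = 19 + 27 = 46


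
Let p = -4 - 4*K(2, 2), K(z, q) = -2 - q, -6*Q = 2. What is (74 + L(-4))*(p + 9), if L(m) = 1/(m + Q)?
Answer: 20139/13 ≈ 1549.2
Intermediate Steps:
Q = -⅓ (Q = -⅙*2 = -⅓ ≈ -0.33333)
p = 12 (p = -4 - 4*(-2 - 1*2) = -4 - 4*(-2 - 2) = -4 - 4*(-4) = -4 + 16 = 12)
L(m) = 1/(-⅓ + m) (L(m) = 1/(m - ⅓) = 1/(-⅓ + m))
(74 + L(-4))*(p + 9) = (74 + 3/(-1 + 3*(-4)))*(12 + 9) = (74 + 3/(-1 - 12))*21 = (74 + 3/(-13))*21 = (74 + 3*(-1/13))*21 = (74 - 3/13)*21 = (959/13)*21 = 20139/13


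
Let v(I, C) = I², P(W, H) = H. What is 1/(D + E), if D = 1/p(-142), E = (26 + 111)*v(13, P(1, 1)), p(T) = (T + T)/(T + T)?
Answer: 1/23154 ≈ 4.3189e-5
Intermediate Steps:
p(T) = 1 (p(T) = (2*T)/((2*T)) = (2*T)*(1/(2*T)) = 1)
E = 23153 (E = (26 + 111)*13² = 137*169 = 23153)
D = 1 (D = 1/1 = 1)
1/(D + E) = 1/(1 + 23153) = 1/23154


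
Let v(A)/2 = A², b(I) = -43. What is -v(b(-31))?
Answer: -3698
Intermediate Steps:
v(A) = 2*A²
-v(b(-31)) = -2*(-43)² = -2*1849 = -1*3698 = -3698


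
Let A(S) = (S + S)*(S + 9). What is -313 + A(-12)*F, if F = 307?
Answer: 21791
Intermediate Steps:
A(S) = 2*S*(9 + S) (A(S) = (2*S)*(9 + S) = 2*S*(9 + S))
-313 + A(-12)*F = -313 + (2*(-12)*(9 - 12))*307 = -313 + (2*(-12)*(-3))*307 = -313 + 72*307 = -313 + 22104 = 21791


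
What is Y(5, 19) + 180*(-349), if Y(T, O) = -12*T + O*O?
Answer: -62519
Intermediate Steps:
Y(T, O) = O**2 - 12*T (Y(T, O) = -12*T + O**2 = O**2 - 12*T)
Y(5, 19) + 180*(-349) = (19**2 - 12*5) + 180*(-349) = (361 - 60) - 62820 = 301 - 62820 = -62519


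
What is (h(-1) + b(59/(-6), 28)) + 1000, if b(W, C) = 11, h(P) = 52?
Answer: 1063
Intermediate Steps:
(h(-1) + b(59/(-6), 28)) + 1000 = (52 + 11) + 1000 = 63 + 1000 = 1063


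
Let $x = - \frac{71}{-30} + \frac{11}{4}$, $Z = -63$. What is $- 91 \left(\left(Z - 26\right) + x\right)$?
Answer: $\frac{458003}{60} \approx 7633.4$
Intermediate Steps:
$x = \frac{307}{60}$ ($x = \left(-71\right) \left(- \frac{1}{30}\right) + 11 \cdot \frac{1}{4} = \frac{71}{30} + \frac{11}{4} = \frac{307}{60} \approx 5.1167$)
$- 91 \left(\left(Z - 26\right) + x\right) = - 91 \left(\left(-63 - 26\right) + \frac{307}{60}\right) = - 91 \left(-89 + \frac{307}{60}\right) = \left(-91\right) \left(- \frac{5033}{60}\right) = \frac{458003}{60}$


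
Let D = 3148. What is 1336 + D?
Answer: 4484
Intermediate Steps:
1336 + D = 1336 + 3148 = 4484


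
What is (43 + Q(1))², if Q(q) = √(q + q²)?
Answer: (43 + √2)² ≈ 1972.6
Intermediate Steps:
(43 + Q(1))² = (43 + √(1*(1 + 1)))² = (43 + √(1*2))² = (43 + √2)²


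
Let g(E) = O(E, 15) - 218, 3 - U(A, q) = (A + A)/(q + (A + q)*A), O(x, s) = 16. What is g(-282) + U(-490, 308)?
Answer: -635969/3196 ≈ -198.99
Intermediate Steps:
U(A, q) = 3 - 2*A/(q + A*(A + q)) (U(A, q) = 3 - (A + A)/(q + (A + q)*A) = 3 - 2*A/(q + A*(A + q)))
g(E) = -202 (g(E) = 16 - 218 = -202)
g(-282) + U(-490, 308) = -202 + (-2*(-490) + 3*308 + 3*(-490)² + 3*(-490)*308)/(308 + (-490)² - 490*308) = -202 + (980 + 924 + 3*240100 - 452760)/(308 + 240100 - 150920) = -202 + (980 + 924 + 720300 - 452760)/89488 = -202 + (1/89488)*269444 = -202 + 9623/3196 = -635969/3196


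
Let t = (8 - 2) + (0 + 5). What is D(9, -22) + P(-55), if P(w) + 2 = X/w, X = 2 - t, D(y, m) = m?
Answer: -1311/55 ≈ -23.836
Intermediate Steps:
t = 11 (t = 6 + 5 = 11)
X = -9 (X = 2 - 1*11 = 2 - 11 = -9)
P(w) = -2 - 9/w
D(9, -22) + P(-55) = -22 + (-2 - 9/(-55)) = -22 + (-2 - 9*(-1/55)) = -22 + (-2 + 9/55) = -22 - 101/55 = -1311/55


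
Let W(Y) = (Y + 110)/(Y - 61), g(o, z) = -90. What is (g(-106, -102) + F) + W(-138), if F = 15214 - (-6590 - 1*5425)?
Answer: 5400689/199 ≈ 27139.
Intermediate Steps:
F = 27229 (F = 15214 - (-6590 - 5425) = 15214 - 1*(-12015) = 15214 + 12015 = 27229)
W(Y) = (110 + Y)/(-61 + Y)
(g(-106, -102) + F) + W(-138) = (-90 + 27229) + (110 - 138)/(-61 - 138) = 27139 - 28/(-199) = 27139 - 1/199*(-28) = 27139 + 28/199 = 5400689/199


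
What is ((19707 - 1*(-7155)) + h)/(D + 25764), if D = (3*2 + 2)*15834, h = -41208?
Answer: -2391/25406 ≈ -0.094112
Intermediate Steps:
D = 126672 (D = (6 + 2)*15834 = 8*15834 = 126672)
((19707 - 1*(-7155)) + h)/(D + 25764) = ((19707 - 1*(-7155)) - 41208)/(126672 + 25764) = ((19707 + 7155) - 41208)/152436 = (26862 - 41208)*(1/152436) = -14346*1/152436 = -2391/25406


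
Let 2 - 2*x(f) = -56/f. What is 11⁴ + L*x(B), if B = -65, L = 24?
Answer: 952553/65 ≈ 14655.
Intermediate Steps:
x(f) = 1 + 28/f (x(f) = 1 - (-28)/f = 1 + 28/f)
11⁴ + L*x(B) = 11⁴ + 24*((28 - 65)/(-65)) = 14641 + 24*(-1/65*(-37)) = 14641 + 24*(37/65) = 14641 + 888/65 = 952553/65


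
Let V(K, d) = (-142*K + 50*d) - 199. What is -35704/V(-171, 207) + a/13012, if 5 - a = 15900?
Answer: -1011892983/448042196 ≈ -2.2585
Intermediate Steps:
a = -15895 (a = 5 - 1*15900 = 5 - 15900 = -15895)
V(K, d) = -199 - 142*K + 50*d
-35704/V(-171, 207) + a/13012 = -35704/(-199 - 142*(-171) + 50*207) - 15895/13012 = -35704/(-199 + 24282 + 10350) - 15895*1/13012 = -35704/34433 - 15895/13012 = -1011892983/448042196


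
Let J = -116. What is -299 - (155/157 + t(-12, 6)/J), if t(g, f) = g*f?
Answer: -1368668/4553 ≈ -300.61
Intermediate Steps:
t(g, f) = f*g
-299 - (155/157 + t(-12, 6)/J) = -299 - (155/157 + (6*(-12))/(-116)) = -299 - (155*(1/157) - 72*(-1/116)) = -299 - (155/157 + 18/29) = -299 - 1*7321/4553 = -299 - 7321/4553 = -1368668/4553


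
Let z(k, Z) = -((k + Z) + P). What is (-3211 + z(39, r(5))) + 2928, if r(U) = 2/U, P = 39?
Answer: -1807/5 ≈ -361.40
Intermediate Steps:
z(k, Z) = -39 - Z - k (z(k, Z) = -((k + Z) + 39) = -((Z + k) + 39) = -(39 + Z + k) = -39 - Z - k)
(-3211 + z(39, r(5))) + 2928 = (-3211 + (-39 - 2/5 - 1*39)) + 2928 = (-3211 + (-39 - 2/5 - 39)) + 2928 = (-3211 + (-39 - 1*⅖ - 39)) + 2928 = (-3211 + (-39 - ⅖ - 39)) + 2928 = (-3211 - 392/5) + 2928 = -16447/5 + 2928 = -1807/5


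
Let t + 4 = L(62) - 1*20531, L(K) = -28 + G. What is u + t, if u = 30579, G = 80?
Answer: 10096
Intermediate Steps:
L(K) = 52 (L(K) = -28 + 80 = 52)
t = -20483 (t = -4 + (52 - 1*20531) = -4 + (52 - 20531) = -4 - 20479 = -20483)
u + t = 30579 - 20483 = 10096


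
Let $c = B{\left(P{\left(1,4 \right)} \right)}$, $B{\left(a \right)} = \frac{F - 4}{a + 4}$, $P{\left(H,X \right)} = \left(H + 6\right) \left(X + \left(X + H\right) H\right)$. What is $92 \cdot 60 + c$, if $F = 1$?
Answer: $\frac{369837}{67} \approx 5520.0$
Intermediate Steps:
$P{\left(H,X \right)} = \left(6 + H\right) \left(X + H \left(H + X\right)\right)$ ($P{\left(H,X \right)} = \left(6 + H\right) \left(X + \left(H + X\right) H\right) = \left(6 + H\right) \left(X + H \left(H + X\right)\right)$)
$B{\left(a \right)} = - \frac{3}{4 + a}$ ($B{\left(a \right)} = \frac{1 - 4}{a + 4} = - \frac{3}{4 + a}$)
$c = - \frac{3}{67}$ ($c = - \frac{3}{4 + \left(1^{3} + 6 \cdot 4 + 6 \cdot 1^{2} + 4 \cdot 1^{2} + 7 \cdot 1 \cdot 4\right)} = - \frac{3}{4 + \left(1 + 24 + 6 \cdot 1 + 4 \cdot 1 + 28\right)} = - \frac{3}{4 + \left(1 + 24 + 6 + 4 + 28\right)} = - \frac{3}{4 + 63} = - \frac{3}{67} \approx -0.044776$)
$92 \cdot 60 + c = 92 \cdot 60 - \frac{3}{67} = 5520 - \frac{3}{67} = \frac{369837}{67}$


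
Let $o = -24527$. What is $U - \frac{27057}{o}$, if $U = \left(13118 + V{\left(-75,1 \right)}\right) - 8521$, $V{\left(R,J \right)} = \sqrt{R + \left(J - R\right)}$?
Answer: $\frac{112802203}{24527} \approx 4599.1$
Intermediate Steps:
$V{\left(R,J \right)} = \sqrt{J}$
$U = 4598$ ($U = \left(13118 + \sqrt{1}\right) - 8521 = \left(13118 + 1\right) - 8521 = 13119 - 8521 = 4598$)
$U - \frac{27057}{o} = 4598 - \frac{27057}{-24527} = 4598 - 27057 \left(- \frac{1}{24527}\right) = 4598 - - \frac{27057}{24527} = 4598 + \frac{27057}{24527} = \frac{112802203}{24527}$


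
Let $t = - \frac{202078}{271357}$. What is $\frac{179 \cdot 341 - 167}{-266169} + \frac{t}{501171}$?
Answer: $- \frac{2759472689202722}{12065996091426981} \approx -0.2287$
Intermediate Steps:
$t = - \frac{202078}{271357}$ ($t = \left(-202078\right) \frac{1}{271357} = - \frac{202078}{271357} \approx -0.74469$)
$\frac{179 \cdot 341 - 167}{-266169} + \frac{t}{501171} = \frac{179 \cdot 341 - 167}{-266169} - \frac{202078}{271357 \cdot 501171} = \left(61039 - 167\right) \left(- \frac{1}{266169}\right) - \frac{202078}{135996259047} = 60872 \left(- \frac{1}{266169}\right) - \frac{202078}{135996259047} = - \frac{60872}{266169} - \frac{202078}{135996259047} = - \frac{2759472689202722}{12065996091426981}$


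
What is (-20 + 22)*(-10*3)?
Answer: -60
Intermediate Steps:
(-20 + 22)*(-10*3) = 2*(-30) = -60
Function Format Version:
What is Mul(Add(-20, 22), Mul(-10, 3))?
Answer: -60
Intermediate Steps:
Mul(Add(-20, 22), Mul(-10, 3)) = Mul(2, -30) = -60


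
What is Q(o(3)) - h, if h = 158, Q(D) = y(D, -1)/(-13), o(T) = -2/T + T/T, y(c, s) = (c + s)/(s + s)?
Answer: -6163/39 ≈ -158.03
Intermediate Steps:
y(c, s) = (c + s)/(2*s) (y(c, s) = (c + s)/((2*s)) = (c + s)*(1/(2*s)) = (c + s)/(2*s))
o(T) = 1 - 2/T (o(T) = -2/T + 1 = 1 - 2/T)
Q(D) = -1/26 + D/26 (Q(D) = ((1/2)*(D - 1)/(-1))/(-13) = ((1/2)*(-1)*(-1 + D))*(-1/13) = (1/2 - D/2)*(-1/13) = -1/26 + D/26)
Q(o(3)) - h = (-1/26 + ((-2 + 3)/3)/26) - 1*158 = (-1/26 + ((1/3)*1)/26) - 158 = (-1/26 + (1/26)*(1/3)) - 158 = (-1/26 + 1/78) - 158 = -1/39 - 158 = -6163/39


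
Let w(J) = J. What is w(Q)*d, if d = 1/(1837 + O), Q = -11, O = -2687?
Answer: 11/850 ≈ 0.012941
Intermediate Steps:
d = -1/850 (d = 1/(1837 - 2687) = 1/(-850) = -1/850 ≈ -0.0011765)
w(Q)*d = -11*(-1/850) = 11/850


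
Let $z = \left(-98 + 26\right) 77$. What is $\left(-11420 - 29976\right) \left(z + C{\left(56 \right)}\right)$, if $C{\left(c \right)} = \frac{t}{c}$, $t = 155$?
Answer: $\frac{3211387841}{14} \approx 2.2938 \cdot 10^{8}$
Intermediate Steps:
$z = -5544$ ($z = \left(-72\right) 77 = -5544$)
$C{\left(c \right)} = \frac{155}{c}$
$\left(-11420 - 29976\right) \left(z + C{\left(56 \right)}\right) = \left(-11420 - 29976\right) \left(-5544 + \frac{155}{56}\right) = - 41396 \left(-5544 + 155 \cdot \frac{1}{56}\right) = - 41396 \left(-5544 + \frac{155}{56}\right) = \left(-41396\right) \left(- \frac{310309}{56}\right) = \frac{3211387841}{14}$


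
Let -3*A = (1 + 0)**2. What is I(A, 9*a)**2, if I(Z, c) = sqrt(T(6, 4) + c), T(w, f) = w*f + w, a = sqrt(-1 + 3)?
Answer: 30 + 9*sqrt(2) ≈ 42.728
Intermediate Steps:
a = sqrt(2) ≈ 1.4142
A = -1/3 (A = -(1 + 0)**2/3 = -1/3*1**2 = -1/3*1 = -1/3 ≈ -0.33333)
T(w, f) = w + f*w (T(w, f) = f*w + w = w + f*w)
I(Z, c) = sqrt(30 + c) (I(Z, c) = sqrt(6*(1 + 4) + c) = sqrt(6*5 + c) = sqrt(30 + c))
I(A, 9*a)**2 = (sqrt(30 + 9*sqrt(2)))**2 = 30 + 9*sqrt(2)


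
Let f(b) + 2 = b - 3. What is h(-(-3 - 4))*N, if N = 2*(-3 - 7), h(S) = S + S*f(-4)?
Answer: 1120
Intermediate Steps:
f(b) = -5 + b (f(b) = -2 + (b - 3) = -2 + (-3 + b) = -5 + b)
h(S) = -8*S (h(S) = S + S*(-5 - 4) = S + S*(-9) = S - 9*S = -8*S)
N = -20 (N = 2*(-10) = -20)
h(-(-3 - 4))*N = -(-8)*(-3 - 4)*(-20) = -(-8)*(-7)*(-20) = -8*7*(-20) = -56*(-20) = 1120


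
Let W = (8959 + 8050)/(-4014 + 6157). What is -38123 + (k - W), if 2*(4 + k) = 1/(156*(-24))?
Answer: -611943099103/16046784 ≈ -38135.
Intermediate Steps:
W = 17009/2143 ≈ 7.9370
k = -29953/7488 (k = -4 + 1/(2*((156*(-24)))) = -4 + (1/2)/(-3744) = -4 + (1/2)*(-1/3744) = -4 - 1/7488 = -29953/7488 ≈ -4.0001)
-38123 + (k - W) = -38123 + (-29953/7488 - 1*17009/2143) = -38123 + (-29953/7488 - 17009/2143) = -38123 - 191552671/16046784 = -611943099103/16046784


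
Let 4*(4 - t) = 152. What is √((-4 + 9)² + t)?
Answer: 3*I ≈ 3.0*I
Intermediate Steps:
t = -34 (t = 4 - ¼*152 = 4 - 38 = -34)
√((-4 + 9)² + t) = √((-4 + 9)² - 34) = √(5² - 34) = √(25 - 34) = √(-9) = 3*I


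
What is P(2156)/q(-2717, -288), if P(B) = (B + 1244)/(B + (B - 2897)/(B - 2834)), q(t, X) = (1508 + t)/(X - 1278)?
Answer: 44567200/21829301 ≈ 2.0416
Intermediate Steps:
q(t, X) = (1508 + t)/(-1278 + X)
P(B) = (1244 + B)/(B + (-2897 + B)/(-2834 + B))
P(2156)/q(-2717, -288) = ((3525496 - 1*2156² + 1590*2156)/(2897 - 1*2156² + 2833*2156))/(((1508 - 2717)/(-1278 - 288))) = ((3525496 - 1*4648336 + 3428040)/(2897 - 1*4648336 + 6107948))/((-1209/(-1566))) = ((3525496 - 4648336 + 3428040)/(2897 - 4648336 + 6107948))/((-1/1566*(-1209))) = (2305200/1462509)/(403/522) = ((1/1462509)*2305200)*(522/403) = (768400/487503)*(522/403) = 44567200/21829301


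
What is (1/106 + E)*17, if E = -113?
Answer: -203609/106 ≈ -1920.8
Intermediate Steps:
(1/106 + E)*17 = (1/106 - 113)*17 = -11977/106*17 = -203609/106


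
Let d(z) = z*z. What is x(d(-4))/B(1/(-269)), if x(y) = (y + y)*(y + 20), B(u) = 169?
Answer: 1152/169 ≈ 6.8166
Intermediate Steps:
d(z) = z²
x(y) = 2*y*(20 + y) (x(y) = (2*y)*(20 + y) = 2*y*(20 + y))
x(d(-4))/B(1/(-269)) = (2*(-4)²*(20 + (-4)²))/169 = (2*16*(20 + 16))*(1/169) = (2*16*36)*(1/169) = 1152*(1/169) = 1152/169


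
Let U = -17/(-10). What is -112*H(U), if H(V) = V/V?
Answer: -112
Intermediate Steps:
U = 17/10 (U = -17*(-1/10) = 17/10 ≈ 1.7000)
H(V) = 1
-112*H(U) = -112*1 = -112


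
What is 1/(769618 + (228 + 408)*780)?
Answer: 1/1265698 ≈ 7.9008e-7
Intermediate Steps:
1/(769618 + (228 + 408)*780) = 1/(769618 + 636*780) = 1/(769618 + 496080) = 1/1265698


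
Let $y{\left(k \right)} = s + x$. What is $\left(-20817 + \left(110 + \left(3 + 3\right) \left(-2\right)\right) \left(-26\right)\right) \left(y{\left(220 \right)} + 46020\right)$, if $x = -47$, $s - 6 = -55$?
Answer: $-1073014260$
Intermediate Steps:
$s = -49$ ($s = 6 - 55 = -49$)
$y{\left(k \right)} = -96$ ($y{\left(k \right)} = -49 - 47 = -96$)
$\left(-20817 + \left(110 + \left(3 + 3\right) \left(-2\right)\right) \left(-26\right)\right) \left(y{\left(220 \right)} + 46020\right) = \left(-20817 + \left(110 + \left(3 + 3\right) \left(-2\right)\right) \left(-26\right)\right) \left(-96 + 46020\right) = \left(-20817 + \left(110 + 6 \left(-2\right)\right) \left(-26\right)\right) 45924 = \left(-20817 + \left(110 - 12\right) \left(-26\right)\right) 45924 = \left(-20817 + 98 \left(-26\right)\right) 45924 = \left(-20817 - 2548\right) 45924 = \left(-23365\right) 45924 = -1073014260$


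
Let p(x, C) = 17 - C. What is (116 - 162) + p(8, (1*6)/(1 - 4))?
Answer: -27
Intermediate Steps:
(116 - 162) + p(8, (1*6)/(1 - 4)) = (116 - 162) + (17 - 1*6/(1 - 4)) = -46 + (17 - 6/(-3)) = -46 + (17 - 6*(-1)/3) = -46 + (17 - 1*(-2)) = -46 + (17 + 2) = -46 + 19 = -27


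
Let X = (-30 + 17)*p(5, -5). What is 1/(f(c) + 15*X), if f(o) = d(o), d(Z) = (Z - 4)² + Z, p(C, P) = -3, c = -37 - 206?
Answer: 1/61351 ≈ 1.6300e-5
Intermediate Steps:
c = -243
X = 39 (X = (-30 + 17)*(-3) = -13*(-3) = 39)
d(Z) = Z + (-4 + Z)² (d(Z) = (-4 + Z)² + Z = Z + (-4 + Z)²)
f(o) = o + (-4 + o)²
1/(f(c) + 15*X) = 1/((-243 + (-4 - 243)²) + 15*39) = 1/((-243 + (-247)²) + 585) = 1/((-243 + 61009) + 585) = 1/(60766 + 585) = 1/61351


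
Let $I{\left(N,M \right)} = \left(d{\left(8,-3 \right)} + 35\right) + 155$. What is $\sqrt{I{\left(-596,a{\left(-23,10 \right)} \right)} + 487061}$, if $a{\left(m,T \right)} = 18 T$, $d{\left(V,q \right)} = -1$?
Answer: $5 \sqrt{19490} \approx 698.03$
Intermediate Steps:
$I{\left(N,M \right)} = 189$ ($I{\left(N,M \right)} = \left(-1 + 35\right) + 155 = 34 + 155 = 189$)
$\sqrt{I{\left(-596,a{\left(-23,10 \right)} \right)} + 487061} = \sqrt{189 + 487061} = \sqrt{487250} = 5 \sqrt{19490}$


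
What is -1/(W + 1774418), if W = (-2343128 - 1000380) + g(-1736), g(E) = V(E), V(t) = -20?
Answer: 1/1569110 ≈ 6.3730e-7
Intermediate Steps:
g(E) = -20
W = -3343528 (W = (-2343128 - 1000380) - 20 = -3343508 - 20 = -3343528)
-1/(W + 1774418) = -1/(-3343528 + 1774418) = -1/(-1569110) = -1*(-1/1569110) = 1/1569110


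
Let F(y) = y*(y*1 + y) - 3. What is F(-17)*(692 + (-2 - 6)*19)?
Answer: 310500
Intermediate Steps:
F(y) = -3 + 2*y² (F(y) = y*(y + y) - 3 = y*(2*y) - 3 = 2*y² - 3 = -3 + 2*y²)
F(-17)*(692 + (-2 - 6)*19) = (-3 + 2*(-17)²)*(692 + (-2 - 6)*19) = (-3 + 2*289)*(692 - 8*19) = (-3 + 578)*(692 - 152) = 575*540 = 310500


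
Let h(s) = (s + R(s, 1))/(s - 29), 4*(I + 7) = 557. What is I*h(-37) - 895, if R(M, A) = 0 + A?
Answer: -18103/22 ≈ -822.86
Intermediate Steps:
R(M, A) = A
I = 529/4 (I = -7 + (¼)*557 = -7 + 557/4 = 529/4 ≈ 132.25)
h(s) = (1 + s)/(-29 + s) (h(s) = (s + 1)/(s - 29) = (1 + s)/(-29 + s))
I*h(-37) - 895 = 529*((1 - 37)/(-29 - 37))/4 - 895 = 529*(-36/(-66))/4 - 895 = 529*(-1/66*(-36))/4 - 895 = (529/4)*(6/11) - 895 = 1587/22 - 895 = -18103/22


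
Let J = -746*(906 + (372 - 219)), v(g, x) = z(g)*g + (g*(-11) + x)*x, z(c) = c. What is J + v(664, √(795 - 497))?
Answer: -348820 - 7304*√298 ≈ -4.7491e+5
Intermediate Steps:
v(g, x) = g² + x*(x - 11*g) (v(g, x) = g*g + (g*(-11) + x)*x = g² + (-11*g + x)*x = g² + (x - 11*g)*x = g² + x*(x - 11*g))
J = -790014 (J = -746*(906 + 153) = -746*1059 = -790014)
J + v(664, √(795 - 497)) = -790014 + (664² + (√(795 - 497))² - 11*664*√(795 - 497)) = -790014 + (440896 + (√298)² - 11*664*√298) = -790014 + (440896 + 298 - 7304*√298) = -790014 + (441194 - 7304*√298) = -348820 - 7304*√298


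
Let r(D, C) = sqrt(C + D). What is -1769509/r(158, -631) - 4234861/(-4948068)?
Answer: 4234861/4948068 + 1769509*I*sqrt(473)/473 ≈ 0.85586 + 81362.0*I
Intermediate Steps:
-1769509/r(158, -631) - 4234861/(-4948068) = -1769509/sqrt(-631 + 158) - 4234861/(-4948068) = -1769509*(-I*sqrt(473)/473) - 4234861*(-1/4948068) = -1769509*(-I*sqrt(473)/473) + 4234861/4948068 = -(-1769509)*I*sqrt(473)/473 + 4234861/4948068 = 1769509*I*sqrt(473)/473 + 4234861/4948068 = 4234861/4948068 + 1769509*I*sqrt(473)/473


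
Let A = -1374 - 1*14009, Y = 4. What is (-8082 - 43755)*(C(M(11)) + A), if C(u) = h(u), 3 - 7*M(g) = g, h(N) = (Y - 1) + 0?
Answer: 797253060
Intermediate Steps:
h(N) = 3 (h(N) = (4 - 1) + 0 = 3 + 0 = 3)
M(g) = 3/7 - g/7
A = -15383 (A = -1374 - 14009 = -15383)
C(u) = 3
(-8082 - 43755)*(C(M(11)) + A) = (-8082 - 43755)*(3 - 15383) = -51837*(-15380) = 797253060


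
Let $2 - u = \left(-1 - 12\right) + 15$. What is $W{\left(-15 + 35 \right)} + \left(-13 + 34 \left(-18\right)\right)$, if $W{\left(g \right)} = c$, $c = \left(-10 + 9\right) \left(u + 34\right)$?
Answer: $-659$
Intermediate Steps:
$u = 0$ ($u = 2 - \left(\left(-1 - 12\right) + 15\right) = 2 - \left(-13 + 15\right) = 2 - 2 = 0$)
$c = -34$ ($c = \left(-10 + 9\right) \left(0 + 34\right) = \left(-1\right) 34 = -34$)
$W{\left(g \right)} = -34$
$W{\left(-15 + 35 \right)} + \left(-13 + 34 \left(-18\right)\right) = -34 + \left(-13 + 34 \left(-18\right)\right) = -34 - 625 = -659$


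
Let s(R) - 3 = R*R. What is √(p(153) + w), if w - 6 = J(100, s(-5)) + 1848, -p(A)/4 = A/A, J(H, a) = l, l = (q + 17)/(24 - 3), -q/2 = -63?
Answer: √818853/21 ≈ 43.091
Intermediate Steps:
q = 126 (q = -2*(-63) = 126)
s(R) = 3 + R² (s(R) = 3 + R*R = 3 + R²)
l = 143/21 (l = (126 + 17)/(24 - 3) = 143/21 ≈ 6.8095)
J(H, a) = 143/21
p(A) = -4 (p(A) = -4*A/A = -4*1 = -4)
w = 39077/21 (w = 6 + (143/21 + 1848) = 6 + 38951/21 = 39077/21 ≈ 1860.8)
√(p(153) + w) = √(-4 + 39077/21) = √(38993/21) = √818853/21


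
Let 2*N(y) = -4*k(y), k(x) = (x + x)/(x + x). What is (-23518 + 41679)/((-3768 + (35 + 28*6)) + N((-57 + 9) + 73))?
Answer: -18161/3567 ≈ -5.0914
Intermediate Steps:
k(x) = 1 (k(x) = (2*x)/((2*x)) = (2*x)*(1/(2*x)) = 1)
N(y) = -2 (N(y) = (-4*1)/2 = (½)*(-4) = -2)
(-23518 + 41679)/((-3768 + (35 + 28*6)) + N((-57 + 9) + 73)) = (-23518 + 41679)/((-3768 + (35 + 28*6)) - 2) = 18161/((-3768 + (35 + 168)) - 2) = 18161/((-3768 + 203) - 2) = 18161/(-3565 - 2) = 18161/(-3567) = 18161*(-1/3567) = -18161/3567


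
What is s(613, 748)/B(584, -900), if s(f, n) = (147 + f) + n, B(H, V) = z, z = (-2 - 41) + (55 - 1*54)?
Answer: -754/21 ≈ -35.905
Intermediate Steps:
z = -42 (z = -43 + (55 - 54) = -43 + 1 = -42)
B(H, V) = -42
s(f, n) = 147 + f + n
s(613, 748)/B(584, -900) = (147 + 613 + 748)/(-42) = 1508*(-1/42) = -754/21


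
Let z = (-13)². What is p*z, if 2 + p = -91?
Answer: -15717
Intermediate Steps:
z = 169
p = -93 (p = -2 - 91 = -93)
p*z = -93*169 = -15717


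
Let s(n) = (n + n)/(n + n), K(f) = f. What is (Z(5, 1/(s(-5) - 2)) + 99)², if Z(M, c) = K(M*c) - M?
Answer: 7921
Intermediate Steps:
s(n) = 1 (s(n) = (2*n)/((2*n)) = (2*n)*(1/(2*n)) = 1)
Z(M, c) = -M + M*c (Z(M, c) = M*c - M = -M + M*c)
(Z(5, 1/(s(-5) - 2)) + 99)² = (5*(-1 + 1/(1 - 2)) + 99)² = (5*(-1 + 1/(-1)) + 99)² = (5*(-1 - 1) + 99)² = (5*(-2) + 99)² = (-10 + 99)² = 89² = 7921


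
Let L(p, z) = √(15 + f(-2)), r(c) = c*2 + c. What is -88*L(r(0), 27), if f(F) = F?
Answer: -88*√13 ≈ -317.29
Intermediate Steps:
r(c) = 3*c (r(c) = 2*c + c = 3*c)
L(p, z) = √13 (L(p, z) = √(15 - 2) = √13)
-88*L(r(0), 27) = -88*√13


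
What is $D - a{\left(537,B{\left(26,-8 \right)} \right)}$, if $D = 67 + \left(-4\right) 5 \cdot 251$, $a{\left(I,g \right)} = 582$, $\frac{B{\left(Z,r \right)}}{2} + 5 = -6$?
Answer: $-5535$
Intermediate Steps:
$B{\left(Z,r \right)} = -22$ ($B{\left(Z,r \right)} = -10 + 2 \left(-6\right) = -10 - 12 = -22$)
$D = -4953$ ($D = 67 - 5020 = -4953$)
$D - a{\left(537,B{\left(26,-8 \right)} \right)} = -4953 - 582 = -5535$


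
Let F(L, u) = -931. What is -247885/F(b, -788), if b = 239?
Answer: 247885/931 ≈ 266.26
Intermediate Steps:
-247885/F(b, -788) = -247885/(-931) = -247885*(-1/931) = 247885/931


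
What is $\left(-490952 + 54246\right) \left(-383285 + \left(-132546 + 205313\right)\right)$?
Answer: $135605073708$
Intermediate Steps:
$\left(-490952 + 54246\right) \left(-383285 + \left(-132546 + 205313\right)\right) = - 436706 \left(-383285 + 72767\right) = \left(-436706\right) \left(-310518\right) = 135605073708$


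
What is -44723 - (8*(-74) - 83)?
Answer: -44048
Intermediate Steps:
-44723 - (8*(-74) - 83) = -44723 - (-592 - 83) = -44723 - 1*(-675) = -44723 + 675 = -44048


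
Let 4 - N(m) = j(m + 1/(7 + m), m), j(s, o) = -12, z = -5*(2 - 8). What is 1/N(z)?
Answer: 1/16 ≈ 0.062500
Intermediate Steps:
z = 30 (z = -5*(-6) = 30)
N(m) = 16 (N(m) = 4 - 1*(-12) = 4 + 12 = 16)
1/N(z) = 1/16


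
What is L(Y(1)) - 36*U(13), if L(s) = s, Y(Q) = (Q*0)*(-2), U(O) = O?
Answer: -468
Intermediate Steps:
Y(Q) = 0 (Y(Q) = 0*(-2) = 0)
L(Y(1)) - 36*U(13) = 0 - 36*13 = 0 - 468 = -468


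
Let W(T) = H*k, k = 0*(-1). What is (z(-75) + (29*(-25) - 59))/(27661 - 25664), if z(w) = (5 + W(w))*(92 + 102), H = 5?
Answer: 186/1997 ≈ 0.093140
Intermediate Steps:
k = 0
W(T) = 0 (W(T) = 5*0 = 0)
z(w) = 970 (z(w) = (5 + 0)*(92 + 102) = 5*194 = 970)
(z(-75) + (29*(-25) - 59))/(27661 - 25664) = (970 + (29*(-25) - 59))/(27661 - 25664) = (970 + (-725 - 59))/1997 = (970 - 784)*(1/1997) = 186*(1/1997) = 186/1997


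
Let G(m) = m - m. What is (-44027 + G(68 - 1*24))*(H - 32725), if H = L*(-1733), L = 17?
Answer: 2737863022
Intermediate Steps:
H = -29461 (H = 17*(-1733) = -29461)
G(m) = 0
(-44027 + G(68 - 1*24))*(H - 32725) = (-44027 + 0)*(-29461 - 32725) = -44027*(-62186) = 2737863022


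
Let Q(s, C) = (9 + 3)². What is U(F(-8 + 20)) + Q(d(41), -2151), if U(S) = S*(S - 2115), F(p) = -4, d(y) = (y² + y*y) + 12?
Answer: 8620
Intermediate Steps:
d(y) = 12 + 2*y² (d(y) = (y² + y²) + 12 = 2*y² + 12 = 12 + 2*y²)
Q(s, C) = 144 (Q(s, C) = 12² = 144)
U(S) = S*(-2115 + S)
U(F(-8 + 20)) + Q(d(41), -2151) = -4*(-2115 - 4) + 144 = -4*(-2119) + 144 = 8476 + 144 = 8620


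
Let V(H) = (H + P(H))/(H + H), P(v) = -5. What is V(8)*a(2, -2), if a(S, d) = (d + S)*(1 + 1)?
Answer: 0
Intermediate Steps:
a(S, d) = 2*S + 2*d (a(S, d) = (S + d)*2 = 2*S + 2*d)
V(H) = (-5 + H)/(2*H) (V(H) = (H - 5)/(H + H) = (-5 + H)/((2*H)) = (-5 + H)*(1/(2*H)) = (-5 + H)/(2*H))
V(8)*a(2, -2) = ((1/2)*(-5 + 8)/8)*(2*2 + 2*(-2)) = ((1/2)*(1/8)*3)*(4 - 4) = (3/16)*0 = 0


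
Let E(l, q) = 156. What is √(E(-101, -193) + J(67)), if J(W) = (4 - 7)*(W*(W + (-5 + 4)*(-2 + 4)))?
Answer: I*√12909 ≈ 113.62*I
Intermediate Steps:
J(W) = -3*W*(-2 + W) (J(W) = -3*W*(W - 1*2) = -3*W*(W - 2) = -3*W*(-2 + W))
√(E(-101, -193) + J(67)) = √(156 + 3*67*(2 - 1*67)) = √(156 + 3*67*(2 - 67)) = √(156 + 3*67*(-65)) = √(156 - 13065) = √(-12909) = I*√12909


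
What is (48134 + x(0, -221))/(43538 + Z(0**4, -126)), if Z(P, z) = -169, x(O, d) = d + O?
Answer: 47913/43369 ≈ 1.1048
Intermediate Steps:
x(O, d) = O + d
(48134 + x(0, -221))/(43538 + Z(0**4, -126)) = (48134 + (0 - 221))/(43538 - 169) = (48134 - 221)/43369 = 47913*(1/43369) = 47913/43369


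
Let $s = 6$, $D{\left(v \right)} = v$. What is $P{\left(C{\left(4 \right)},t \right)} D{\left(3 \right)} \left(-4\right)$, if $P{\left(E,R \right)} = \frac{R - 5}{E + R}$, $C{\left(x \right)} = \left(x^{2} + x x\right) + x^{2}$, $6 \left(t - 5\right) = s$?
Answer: $- \frac{2}{9} \approx -0.22222$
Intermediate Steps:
$t = 6$ ($t = 5 + \frac{1}{6} \cdot 6 = 5 + 1 = 6$)
$C{\left(x \right)} = 3 x^{2}$ ($C{\left(x \right)} = \left(x^{2} + x^{2}\right) + x^{2} = 2 x^{2} + x^{2} = 3 x^{2}$)
$P{\left(E,R \right)} = \frac{-5 + R}{E + R}$
$P{\left(C{\left(4 \right)},t \right)} D{\left(3 \right)} \left(-4\right) = \frac{-5 + 6}{3 \cdot 4^{2} + 6} \cdot 3 \left(-4\right) = \frac{1}{3 \cdot 16 + 6} \cdot 1 \cdot 3 \left(-4\right) = \frac{1}{48 + 6} \cdot 1 \cdot 3 \left(-4\right) = \frac{1}{54} \cdot 1 \cdot 3 \left(-4\right) = \frac{1}{54} \cdot 3 \left(-4\right) = \frac{1}{18} \left(-4\right) = - \frac{2}{9}$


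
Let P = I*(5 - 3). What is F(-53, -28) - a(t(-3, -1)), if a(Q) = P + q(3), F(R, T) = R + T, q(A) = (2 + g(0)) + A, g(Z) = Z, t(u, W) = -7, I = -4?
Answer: -78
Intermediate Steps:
P = -8 (P = -4*(5 - 3) = -4*2 = -8)
q(A) = 2 + A (q(A) = (2 + 0) + A = 2 + A)
a(Q) = -3 (a(Q) = -8 + (2 + 3) = -8 + 5 = -3)
F(-53, -28) - a(t(-3, -1)) = (-53 - 28) - 1*(-3) = -81 + 3 = -78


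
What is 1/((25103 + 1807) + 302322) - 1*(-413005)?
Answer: 135974462161/329232 ≈ 4.1301e+5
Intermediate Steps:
1/((25103 + 1807) + 302322) - 1*(-413005) = 1/(26910 + 302322) + 413005 = 1/329232 + 413005 = 135974462161/329232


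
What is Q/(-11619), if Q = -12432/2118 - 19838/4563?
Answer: 1265950/1439628957 ≈ 0.00087936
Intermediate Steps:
Q = -1265950/123903 (Q = -12432*1/2118 - 19838*1/4563 = -2072/353 - 1526/351 = -1265950/123903 ≈ -10.217)
Q/(-11619) = -1265950/123903/(-11619) = -1265950/123903*(-1/11619) = 1265950/1439628957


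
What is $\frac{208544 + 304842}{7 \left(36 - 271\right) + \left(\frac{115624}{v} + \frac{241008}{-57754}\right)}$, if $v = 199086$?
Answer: $- \frac{1475729705482446}{4738883674643} \approx -311.41$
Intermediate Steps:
$\frac{208544 + 304842}{7 \left(36 - 271\right) + \left(\frac{115624}{v} + \frac{241008}{-57754}\right)} = \frac{208544 + 304842}{7 \left(36 - 271\right) + \left(\frac{115624}{199086} + \frac{241008}{-57754}\right)} = \frac{513386}{7 \left(-235\right) + \left(115624 \cdot \frac{1}{199086} + 241008 \left(- \frac{1}{57754}\right)\right)} = \frac{513386}{-1645 + \left(\frac{57812}{99543} - \frac{120504}{28877}\right)} = \frac{513386}{-1645 - \frac{10325892548}{2874503211}} = \frac{513386}{- \frac{4738883674643}{2874503211}} = 513386 \left(- \frac{2874503211}{4738883674643}\right) = - \frac{1475729705482446}{4738883674643}$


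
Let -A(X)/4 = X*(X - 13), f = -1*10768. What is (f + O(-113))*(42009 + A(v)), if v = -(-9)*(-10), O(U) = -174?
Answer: -53933118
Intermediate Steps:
v = -90 (v = -3*30 = -90)
f = -10768
A(X) = -4*X*(-13 + X) (A(X) = -4*X*(X - 13) = -4*X*(-13 + X))
(f + O(-113))*(42009 + A(v)) = (-10768 - 174)*(42009 + 4*(-90)*(13 - 1*(-90))) = -10942*(42009 + 4*(-90)*(13 + 90)) = -10942*(42009 + 4*(-90)*103) = -10942*(42009 - 37080) = -10942*4929 = -53933118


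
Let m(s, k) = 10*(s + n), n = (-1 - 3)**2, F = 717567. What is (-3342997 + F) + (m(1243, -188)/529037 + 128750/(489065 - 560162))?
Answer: -98750217705270790/37612943589 ≈ -2.6254e+6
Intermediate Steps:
n = 16 (n = (-4)**2 = 16)
m(s, k) = 160 + 10*s (m(s, k) = 10*(s + 16) = 10*(16 + s) = 160 + 10*s)
(-3342997 + F) + (m(1243, -188)/529037 + 128750/(489065 - 560162)) = (-3342997 + 717567) + ((160 + 10*1243)/529037 + 128750/(489065 - 560162)) = -2625430 + ((160 + 12430)*(1/529037) + 128750/(-71097)) = -2625430 + (12590*(1/529037) + 128750*(-1/71097)) = -2625430 + (12590/529037 - 128750/71097) = -2625430 - 67218402520/37612943589 = -98750217705270790/37612943589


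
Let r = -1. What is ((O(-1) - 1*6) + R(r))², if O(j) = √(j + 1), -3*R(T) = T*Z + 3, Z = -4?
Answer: 625/9 ≈ 69.444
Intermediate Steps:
R(T) = -1 + 4*T/3 (R(T) = -(T*(-4) + 3)/3 = -(-4*T + 3)/3 = -(3 - 4*T)/3 = -1 + 4*T/3)
O(j) = √(1 + j)
((O(-1) - 1*6) + R(r))² = ((√(1 - 1) - 1*6) + (-1 + (4/3)*(-1)))² = ((√0 - 6) + (-1 - 4/3))² = ((0 - 6) - 7/3)² = (-6 - 7/3)² = (-25/3)² = 625/9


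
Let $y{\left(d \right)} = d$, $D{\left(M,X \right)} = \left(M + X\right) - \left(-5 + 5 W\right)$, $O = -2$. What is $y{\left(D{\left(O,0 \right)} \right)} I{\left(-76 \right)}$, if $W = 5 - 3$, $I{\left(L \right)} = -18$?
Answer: $126$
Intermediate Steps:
$W = 2$
$D{\left(M,X \right)} = -5 + M + X$ ($D{\left(M,X \right)} = \left(M + X\right) + \left(\left(-5\right) 2 + 5\right) = \left(M + X\right) + \left(-10 + 5\right) = \left(M + X\right) - 5 = -5 + M + X$)
$y{\left(D{\left(O,0 \right)} \right)} I{\left(-76 \right)} = \left(-5 - 2 + 0\right) \left(-18\right) = \left(-7\right) \left(-18\right) = 126$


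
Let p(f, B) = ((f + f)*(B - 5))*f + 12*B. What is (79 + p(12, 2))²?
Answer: 579121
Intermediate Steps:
p(f, B) = 12*B + 2*f²*(-5 + B) (p(f, B) = ((2*f)*(-5 + B))*f + 12*B = (2*f*(-5 + B))*f + 12*B = 2*f²*(-5 + B) + 12*B = 12*B + 2*f²*(-5 + B))
(79 + p(12, 2))² = (79 + (-10*12² + 12*2 + 2*2*12²))² = (79 + (-10*144 + 24 + 2*2*144))² = (79 + (-1440 + 24 + 576))² = (79 - 840)² = (-761)² = 579121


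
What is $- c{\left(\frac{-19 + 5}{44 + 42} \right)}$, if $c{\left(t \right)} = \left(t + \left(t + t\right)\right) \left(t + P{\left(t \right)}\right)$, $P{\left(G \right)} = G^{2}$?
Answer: $- \frac{5292}{79507} \approx -0.06656$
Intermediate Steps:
$c{\left(t \right)} = 3 t \left(t + t^{2}\right)$ ($c{\left(t \right)} = \left(t + \left(t + t\right)\right) \left(t + t^{2}\right) = \left(t + 2 t\right) \left(t + t^{2}\right) = 3 t \left(t + t^{2}\right)$)
$- c{\left(\frac{-19 + 5}{44 + 42} \right)} = - 3 \left(\frac{-19 + 5}{44 + 42}\right)^{2} \left(1 + \frac{-19 + 5}{44 + 42}\right) = - 3 \left(- \frac{14}{86}\right)^{2} \left(1 - \frac{14}{86}\right) = - 3 \left(\left(-14\right) \frac{1}{86}\right)^{2} \left(1 - \frac{7}{43}\right) = - 3 \left(- \frac{7}{43}\right)^{2} \left(1 - \frac{7}{43}\right) = - \frac{3 \cdot 49 \cdot 36}{1849 \cdot 43} = \left(-1\right) \frac{5292}{79507} = - \frac{5292}{79507}$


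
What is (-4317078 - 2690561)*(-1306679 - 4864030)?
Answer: 43242101046051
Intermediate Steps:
(-4317078 - 2690561)*(-1306679 - 4864030) = -7007639*(-6170709) = 43242101046051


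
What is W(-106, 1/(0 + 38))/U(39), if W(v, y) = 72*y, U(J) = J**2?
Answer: 4/3211 ≈ 0.0012457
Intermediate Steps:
W(-106, 1/(0 + 38))/U(39) = (72/(0 + 38))/(39**2) = (72/38)/1521 = (72*(1/38))*(1/1521) = (36/19)*(1/1521) = 4/3211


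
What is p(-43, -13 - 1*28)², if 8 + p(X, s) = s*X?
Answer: 3080025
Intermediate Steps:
p(X, s) = -8 + X*s (p(X, s) = -8 + s*X = -8 + X*s)
p(-43, -13 - 1*28)² = (-8 - 43*(-13 - 1*28))² = (-8 - 43*(-13 - 28))² = (-8 - 43*(-41))² = (-8 + 1763)² = 1755² = 3080025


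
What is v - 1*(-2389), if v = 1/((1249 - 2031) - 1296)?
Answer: 4964341/2078 ≈ 2389.0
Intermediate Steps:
v = -1/2078 (v = 1/(-782 - 1296) = 1/(-2078) = -1/2078 ≈ -0.00048123)
v - 1*(-2389) = -1/2078 - 1*(-2389) = -1/2078 + 2389 = 4964341/2078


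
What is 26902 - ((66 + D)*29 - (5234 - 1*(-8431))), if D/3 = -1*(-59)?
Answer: 33520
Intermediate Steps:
D = 177 (D = 3*(-1*(-59)) = 3*59 = 177)
26902 - ((66 + D)*29 - (5234 - 1*(-8431))) = 26902 - ((66 + 177)*29 - (5234 - 1*(-8431))) = 26902 - (243*29 - (5234 + 8431)) = 26902 - (7047 - 1*13665) = 26902 - (7047 - 13665) = 26902 - 1*(-6618) = 26902 + 6618 = 33520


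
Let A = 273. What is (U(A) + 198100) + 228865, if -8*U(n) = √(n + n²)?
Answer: 426965 - √74802/8 ≈ 4.2693e+5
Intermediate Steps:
U(n) = -√(n + n²)/8
(U(A) + 198100) + 228865 = (-√273*√(1 + 273)/8 + 198100) + 228865 = (-√74802/8 + 198100) + 228865 = (198100 - √74802/8) + 228865 = 426965 - √74802/8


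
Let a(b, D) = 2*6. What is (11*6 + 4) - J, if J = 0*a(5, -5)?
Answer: 70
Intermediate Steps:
a(b, D) = 12
J = 0 (J = 0*12 = 0)
(11*6 + 4) - J = (11*6 + 4) - 1*0 = (66 + 4) + 0 = 70 + 0 = 70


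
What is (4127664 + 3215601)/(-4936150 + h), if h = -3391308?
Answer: -7343265/8327458 ≈ -0.88181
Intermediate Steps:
(4127664 + 3215601)/(-4936150 + h) = (4127664 + 3215601)/(-4936150 - 3391308) = 7343265/(-8327458) = 7343265*(-1/8327458) = -7343265/8327458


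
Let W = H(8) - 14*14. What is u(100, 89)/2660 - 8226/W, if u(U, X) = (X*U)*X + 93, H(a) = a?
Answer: 42703361/125020 ≈ 341.57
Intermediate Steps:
u(U, X) = 93 + U*X² (u(U, X) = (U*X)*X + 93 = U*X² + 93 = 93 + U*X²)
W = -188 (W = 8 - 14*14 = 8 - 196 = -188)
u(100, 89)/2660 - 8226/W = (93 + 100*89²)/2660 - 8226/(-188) = (93 + 100*7921)*(1/2660) - 8226*(-1/188) = (93 + 792100)*(1/2660) + 4113/94 = 792193*(1/2660) + 4113/94 = 792193/2660 + 4113/94 = 42703361/125020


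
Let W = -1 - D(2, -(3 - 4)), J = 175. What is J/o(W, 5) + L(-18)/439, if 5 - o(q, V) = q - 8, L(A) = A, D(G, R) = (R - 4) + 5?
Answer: 76537/7024 ≈ 10.896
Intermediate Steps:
D(G, R) = 1 + R (D(G, R) = (-4 + R) + 5 = 1 + R)
W = -3 (W = -1 - (1 - (3 - 4)) = -1 - (1 - 1*(-1)) = -1 - (1 + 1) = -1 - 1*2 = -1 - 2 = -3)
o(q, V) = 13 - q (o(q, V) = 5 - (q - 8) = 5 - (-8 + q) = 5 + (8 - q) = 13 - q)
J/o(W, 5) + L(-18)/439 = 175/(13 - 1*(-3)) - 18/439 = 175/(13 + 3) - 18*1/439 = 175/16 - 18/439 = 76537/7024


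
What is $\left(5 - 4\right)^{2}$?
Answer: $1$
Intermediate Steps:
$\left(5 - 4\right)^{2} = 1^{2} = 1$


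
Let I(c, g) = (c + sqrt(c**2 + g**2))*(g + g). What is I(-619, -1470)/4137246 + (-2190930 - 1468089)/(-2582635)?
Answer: 3306382642129/1780832720535 - 490*sqrt(2544061)/689541 ≈ 0.72321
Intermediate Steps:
I(c, g) = 2*g*(c + sqrt(c**2 + g**2)) (I(c, g) = (c + sqrt(c**2 + g**2))*(2*g) = 2*g*(c + sqrt(c**2 + g**2)))
I(-619, -1470)/4137246 + (-2190930 - 1468089)/(-2582635) = (2*(-1470)*(-619 + sqrt((-619)**2 + (-1470)**2)))/4137246 + (-2190930 - 1468089)/(-2582635) = (2*(-1470)*(-619 + sqrt(383161 + 2160900)))*(1/4137246) - 3659019*(-1/2582635) = (2*(-1470)*(-619 + sqrt(2544061)))*(1/4137246) + 3659019/2582635 = (1819860 - 2940*sqrt(2544061))*(1/4137246) + 3659019/2582635 = (303310/689541 - 490*sqrt(2544061)/689541) + 3659019/2582635 = 3306382642129/1780832720535 - 490*sqrt(2544061)/689541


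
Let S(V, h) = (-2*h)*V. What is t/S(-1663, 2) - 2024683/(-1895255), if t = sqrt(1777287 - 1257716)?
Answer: 2024683/1895255 + sqrt(519571)/6652 ≈ 1.1767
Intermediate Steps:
S(V, h) = -2*V*h
t = sqrt(519571) ≈ 720.81
t/S(-1663, 2) - 2024683/(-1895255) = sqrt(519571)/((-2*(-1663)*2)) - 2024683/(-1895255) = sqrt(519571)/6652 - 2024683*(-1/1895255) = sqrt(519571)*(1/6652) + 2024683/1895255 = sqrt(519571)/6652 + 2024683/1895255 = 2024683/1895255 + sqrt(519571)/6652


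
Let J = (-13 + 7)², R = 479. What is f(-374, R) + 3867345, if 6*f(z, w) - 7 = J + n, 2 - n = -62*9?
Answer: 7734891/2 ≈ 3.8674e+6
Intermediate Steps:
J = 36 (J = (-6)² = 36)
n = 560 (n = 2 - (-62)*9 = 2 - 1*(-558) = 2 + 558 = 560)
f(z, w) = 201/2 (f(z, w) = 7/6 + (36 + 560)/6 = 7/6 + (⅙)*596 = 7/6 + 298/3 = 201/2)
f(-374, R) + 3867345 = 201/2 + 3867345 = 7734891/2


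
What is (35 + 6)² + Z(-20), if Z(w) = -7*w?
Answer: 1821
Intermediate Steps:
(35 + 6)² + Z(-20) = (35 + 6)² - 7*(-20) = 41² + 140 = 1681 + 140 = 1821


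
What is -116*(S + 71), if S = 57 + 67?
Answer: -22620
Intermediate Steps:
S = 124
-116*(S + 71) = -116*(124 + 71) = -116*195 = -22620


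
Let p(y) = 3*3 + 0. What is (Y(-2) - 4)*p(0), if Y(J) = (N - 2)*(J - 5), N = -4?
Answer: 342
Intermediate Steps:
p(y) = 9 (p(y) = 9 + 0 = 9)
Y(J) = 30 - 6*J (Y(J) = (-4 - 2)*(J - 5) = -6*(-5 + J) = 30 - 6*J)
(Y(-2) - 4)*p(0) = ((30 - 6*(-2)) - 4)*9 = ((30 + 12) - 4)*9 = (42 - 4)*9 = 38*9 = 342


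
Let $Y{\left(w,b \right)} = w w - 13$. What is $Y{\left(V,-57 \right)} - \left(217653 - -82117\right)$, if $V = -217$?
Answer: $-252694$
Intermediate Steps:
$Y{\left(w,b \right)} = -13 + w^{2}$ ($Y{\left(w,b \right)} = w^{2} - 13 = -13 + w^{2}$)
$Y{\left(V,-57 \right)} - \left(217653 - -82117\right) = \left(-13 + \left(-217\right)^{2}\right) - \left(217653 - -82117\right) = \left(-13 + 47089\right) - \left(217653 + 82117\right) = 47076 - 299770 = -252694$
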